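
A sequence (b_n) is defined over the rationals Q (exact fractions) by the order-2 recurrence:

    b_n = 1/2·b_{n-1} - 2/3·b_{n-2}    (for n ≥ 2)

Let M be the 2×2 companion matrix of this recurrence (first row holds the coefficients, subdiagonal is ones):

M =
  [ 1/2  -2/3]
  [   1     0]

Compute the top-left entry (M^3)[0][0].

-13/24

(M^3)[0][0] is the top entry after applying M 3 times to the unit state (1, 0). Equivalently it is h_{4} for the auxiliary sequence (h_n) obeying the same recurrence with h_1 = 1 and h_i = 0 for 0 ≤ i < 1:
h_2 = 1/2·1 + -2/3·0 = 1/2
h_3 = 1/2·1/2 + -2/3·1 = -5/12
h_4 = 1/2·-5/12 + -2/3·1/2 = -13/24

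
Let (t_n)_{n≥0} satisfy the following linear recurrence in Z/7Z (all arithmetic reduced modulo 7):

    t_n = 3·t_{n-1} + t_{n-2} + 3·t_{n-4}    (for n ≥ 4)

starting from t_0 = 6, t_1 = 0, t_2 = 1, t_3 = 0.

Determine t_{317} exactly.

t_4 = 3·0 + 1·1 + 0·0 + 3·6 = 5
t_5 = 3·5 + 1·0 + 0·1 + 3·0 = 1
t_6 = 3·1 + 1·5 + 0·0 + 3·1 = 4
t_7 = 3·4 + 1·1 + 0·5 + 3·0 = 6
t_8 = 3·6 + 1·4 + 0·1 + 3·5 = 2
t_9 = 3·2 + 1·6 + 0·4 + 3·1 = 1
Continuing the recurrence:
  t_10 = 3;  t_11 = 0;  t_12 = 2;  t_13 = 2;  t_14 = 3;  t_15 = 4
  t_16 = 0;  t_17 = 3;  t_18 = 4;  t_19 = 6;  t_20 = 1;  t_21 = 4
  t_22 = 4;  t_23 = 6;  t_24 = 4;  t_25 = 2;  t_26 = 1;  t_27 = 2
  t_28 = 5;  t_29 = 2;  t_30 = 0;  t_31 = 1;  t_32 = 4;  t_33 = 5
  t_34 = 5;  t_35 = 2;  t_36 = 2;  t_37 = 2;  t_38 = 2;  t_39 = 0
  t_40 = 1;  t_41 = 2;  t_42 = 6;  t_43 = 6;  t_44 = 6;  t_45 = 2
  t_46 = 2;  t_47 = 5;  t_48 = 0;  t_49 = 4;  t_50 = 4;  t_51 = 3
  t_52 = 6;  t_53 = 5;  t_54 = 5;  t_55 = 1;  t_56 = 5;  t_57 = 3
  t_58 = 1;  t_59 = 2;  t_60 = 1;  t_61 = 0;  t_62 = 4;  t_63 = 4
  t_64 = 5;  t_65 = 5;  t_66 = 4;  t_67 = 1;  t_68 = 1;  t_69 = 5
  t_70 = 0;  t_71 = 1;  t_72 = 6;  t_73 = 6;  t_74 = 3;  t_75 = 4
  t_76 = 5;  t_77 = 2;  t_78 = 6;  t_79 = 4;  t_80 = 5;  t_81 = 4
  t_82 = 0;  t_83 = 2;  t_84 = 0;  t_85 = 0;  t_86 = 0;  t_87 = 6
  t_88 = 4;  t_89 = 4;  t_90 = 2;  t_91 = 0;  t_92 = 0;  t_93 = 5
  t_94 = 0;  t_95 = 5;  t_96 = 1;  t_97 = 2;  t_98 = 0;  t_99 = 3
  t_100 = 5;  t_101 = 3;  t_102 = 0;  t_103 = 5;  t_104 = 2;  t_105 = 6
  t_106 = 6;  t_107 = 4;  t_108 = 3;  t_109 = 3;  t_110 = 2;  t_111 = 0
  t_112 = 4;  t_113 = 0;  t_114 = 3;  t_115 = 2;  t_116 = 0;  t_117 = 2
  t_118 = 1;  t_119 = 4;  t_120 = 6;  t_121 = 0;  t_122 = 2;  t_123 = 4
  t_124 = 4;  t_125 = 2;  t_126 = 2;  t_127 = 6;  t_128 = 4;  t_129 = 3
  t_130 = 5;  t_131 = 1;  t_132 = 6;  t_133 = 0;  t_134 = 0;  t_135 = 3
  t_136 = 6;  t_137 = 0;  t_138 = 6;  t_139 = 6;  t_140 = 0;  t_141 = 6
  t_142 = 1;  t_143 = 6;  t_144 = 5;  t_145 = 4;  t_146 = 6;  t_147 = 5
  t_148 = 1;  t_149 = 6;  t_150 = 2;  t_151 = 6;  t_152 = 2;  t_153 = 2
  t_154 = 0;  t_155 = 6;  t_156 = 3;  t_157 = 0;  t_158 = 3;  t_159 = 6
  t_160 = 2;  t_161 = 5;  t_162 = 5;  t_163 = 3;  t_164 = 6;  t_165 = 1
  t_166 = 3;  t_167 = 5;  t_168 = 1;  t_169 = 4;  t_170 = 1;  t_171 = 1
  t_172 = 0;  t_173 = 6;  t_174 = 0;  t_175 = 2;  t_176 = 6;  t_177 = 3
  t_178 = 1;  t_179 = 5;  t_180 = 6;  t_181 = 4;  t_182 = 0;  t_183 = 5
  t_184 = 5;  t_185 = 4;  t_186 = 3;  t_187 = 0;  t_188 = 4;  t_189 = 3
  t_190 = 1;  t_191 = 6;  t_192 = 3;  t_193 = 3;  t_194 = 1;  t_195 = 3
  t_196 = 5;  t_197 = 6;  t_198 = 5;  t_199 = 2;  t_200 = 5;  t_201 = 0
  t_202 = 6;  t_203 = 3;  t_204 = 2;  t_205 = 2;  t_206 = 5;  t_207 = 5
  t_208 = 5;  t_209 = 5;  t_210 = 0;  t_211 = 6;  t_212 = 5;  t_213 = 1
  t_214 = 1;  t_215 = 1;  t_216 = 5;  t_217 = 5;  t_218 = 2;  t_219 = 0
  t_220 = 3;  t_221 = 3;  t_222 = 4;  t_223 = 1;  t_224 = 2;  t_225 = 2
  t_226 = 6;  t_227 = 2;  t_228 = 4;  t_229 = 6;  t_230 = 5;  t_231 = 6
  t_232 = 0;  t_233 = 3;  t_234 = 3;  t_235 = 2;  t_236 = 2;  t_237 = 3
  t_238 = 6;  t_239 = 6;  t_240 = 2;  t_241 = 0;  t_242 = 6;  t_243 = 1
  t_244 = 1;  t_245 = 4;  t_246 = 3;  t_247 = 2;  t_248 = 5;  t_249 = 1
  t_250 = 3;  t_251 = 2;  t_252 = 3;  t_253 = 0;  t_254 = 5;  t_255 = 0
  t_256 = 0;  t_257 = 0;  t_258 = 1;  t_259 = 3;  t_260 = 3;  t_261 = 5
  t_262 = 0;  t_263 = 0;  t_264 = 2;  t_265 = 0;  t_266 = 2;  t_267 = 6
  t_268 = 5;  t_269 = 0;  t_270 = 4;  t_271 = 2;  t_272 = 4;  t_273 = 0
  t_274 = 2;  t_275 = 5;  t_276 = 1;  t_277 = 1;  t_278 = 3;  t_279 = 4
  t_280 = 4;  t_281 = 5;  t_282 = 0;  t_283 = 3;  t_284 = 0;  t_285 = 4
  t_286 = 5;  t_287 = 0;  t_288 = 5;  t_289 = 6;  t_290 = 3;  t_291 = 1
  t_292 = 0;  t_293 = 5;  t_294 = 3;  t_295 = 3;  t_296 = 5;  t_297 = 5
  t_298 = 1;  t_299 = 3;  t_300 = 4;  t_301 = 2;  t_302 = 6;  t_303 = 1
  t_304 = 0;  t_305 = 0;  t_306 = 4;  t_307 = 1;  t_308 = 0;  t_309 = 1
  t_310 = 1;  t_311 = 0;  t_312 = 1;  t_313 = 6;  t_314 = 1;  t_315 = 2
t_316 = 3·2 + 1·1 + 0·6 + 3·1 = 3
t_317 = 3·3 + 1·2 + 0·1 + 3·6 = 1

1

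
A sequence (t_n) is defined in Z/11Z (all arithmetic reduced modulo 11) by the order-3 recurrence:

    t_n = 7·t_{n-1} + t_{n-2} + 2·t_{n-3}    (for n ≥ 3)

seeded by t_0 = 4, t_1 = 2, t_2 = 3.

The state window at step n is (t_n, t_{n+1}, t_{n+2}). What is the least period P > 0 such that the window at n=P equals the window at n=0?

60

n=0: window = (4, 2, 3)
n=1: window = (2, 3, 9)
n=2: window = (3, 9, 4)
n=3: window = (9, 4, 10)
n=4: window = (4, 10, 4)
n=5: window = (10, 4, 2)
n=6: window = (4, 2, 5)
n=7: window = (2, 5, 1)
n=8: window = (5, 1, 5)
n=9: window = (1, 5, 2)
n=10: window = (5, 2, 10)
n=11: window = (2, 10, 5)
n=12: window = (10, 5, 5)
n=13: window = (5, 5, 5)
n=14: window = (5, 5, 6)
n=15: window = (5, 6, 2)
n=16: window = (6, 2, 8)
n=17: window = (2, 8, 4)
n=18: window = (8, 4, 7)
n=19: window = (4, 7, 3)
n=20: window = (7, 3, 3)
n=21: window = (3, 3, 5)
n=22: window = (3, 5, 0)
n=23: window = (5, 0, 0)
n=24: window = (0, 0, 10)
n=25: window = (0, 10, 4)
n=26: window = (10, 4, 5)
n=27: window = (4, 5, 4)
n=28: window = (5, 4, 8)
n=29: window = (4, 8, 4)
n=30: window = (8, 4, 0)
n=31: window = (4, 0, 9)
n=32: window = (0, 9, 5)
n=33: window = (9, 5, 0)
n=34: window = (5, 0, 1)
n=35: window = (0, 1, 6)
n=36: window = (1, 6, 10)
n=37: window = (6, 10, 1)
n=38: window = (10, 1, 7)
n=39: window = (1, 7, 4)
n=40: window = (7, 4, 4)
…
n=58: window = (10, 9, 4)
n=59: window = (9, 4, 2)
n=60: window = (4, 2, 3)
window at n=60 equals window at n=0 → period = 60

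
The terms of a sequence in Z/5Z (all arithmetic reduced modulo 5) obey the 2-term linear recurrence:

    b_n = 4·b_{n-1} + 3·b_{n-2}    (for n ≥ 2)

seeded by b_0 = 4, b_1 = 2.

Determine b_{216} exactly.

4

b_2 = 4·2 + 3·4 = 0
b_3 = 4·0 + 3·2 = 1
b_4 = 4·1 + 3·0 = 4
b_5 = 4·4 + 3·1 = 4
b_6 = 4·4 + 3·4 = 3
b_7 = 4·3 + 3·4 = 4
b_8 = 4·4 + 3·3 = 0
b_9 = 4·0 + 3·4 = 2
b_10 = 4·2 + 3·0 = 3
b_11 = 4·3 + 3·2 = 3
b_12 = 4·3 + 3·3 = 1
b_13 = 4·1 + 3·3 = 3
b_14 = 4·3 + 3·1 = 0
b_15 = 4·0 + 3·3 = 4
b_16 = 4·4 + 3·0 = 1
b_17 = 4·1 + 3·4 = 1
b_18 = 4·1 + 3·1 = 2
b_19 = 4·2 + 3·1 = 1
b_20 = 4·1 + 3·2 = 0
b_21 = 4·0 + 3·1 = 3
b_22 = 4·3 + 3·0 = 2
b_23 = 4·2 + 3·3 = 2
b_24 = 4·2 + 3·2 = 4
b_25 = 4·4 + 3·2 = 2
(b_24, b_25) = (4, 2) = (b_0, b_1), so the sequence has period 24.
216 ≡ 0 (mod 24), hence b_216 = b_0 = 4.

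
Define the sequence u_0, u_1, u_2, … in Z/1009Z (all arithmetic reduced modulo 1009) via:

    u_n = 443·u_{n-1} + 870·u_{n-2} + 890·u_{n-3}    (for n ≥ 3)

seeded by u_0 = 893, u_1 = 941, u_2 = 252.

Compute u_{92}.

454

u_3 = 443·252 + 870·941 + 890·893 = 695
u_4 = 443·695 + 870·252 + 890·941 = 447
u_5 = 443·447 + 870·695 + 890·252 = 798
u_6 = 443·798 + 870·447 + 890·695 = 822
u_7 = 443·822 + 870·798 + 890·447 = 249
u_8 = 443·249 + 870·822 + 890·798 = 978
u_9 = 443·978 + 870·249 + 890·822 = 143
u_10 = 443·143 + 870·978 + 890·249 = 694
u_11 = 443·694 + 870·143 + 890·978 = 662
u_12 = 443·662 + 870·694 + 890·143 = 181
u_13 = 443·181 + 870·662 + 890·694 = 425
u_14 = 443·425 + 870·181 + 890·662 = 591
u_15 = 443·591 + 870·425 + 890·181 = 588
u_16 = 443·588 + 870·591 + 890·425 = 626
u_17 = 443·626 + 870·588 + 890·591 = 141
u_18 = 443·141 + 870·626 + 890·588 = 323
u_19 = 443·323 + 870·141 + 890·626 = 564
u_20 = 443·564 + 870·323 + 890·141 = 502
u_21 = 443·502 + 870·564 + 890·323 = 617
u_22 = 443·617 + 870·502 + 890·564 = 222
u_23 = 443·222 + 870·617 + 890·502 = 268
u_24 = 443·268 + 870·222 + 890·617 = 317
u_25 = 443·317 + 870·268 + 890·222 = 77
u_26 = 443·77 + 870·317 + 890·268 = 534
u_27 = 443·534 + 870·77 + 890·317 = 462
u_28 = 443·462 + 870·534 + 890·77 = 197
u_29 = 443·197 + 870·462 + 890·534 = 876
u_30 = 443·876 + 870·197 + 890·462 = 989
u_31 = 443·989 + 870·876 + 890·197 = 310
u_32 = 443·310 + 870·989 + 890·876 = 551
u_33 = 443·551 + 870·310 + 890·989 = 574
u_34 = 443·574 + 870·551 + 890·310 = 552
u_35 = 443·552 + 870·574 + 890·551 = 299
u_36 = 443·299 + 870·552 + 890·574 = 540
u_37 = 443·540 + 870·299 + 890·552 = 801
u_38 = 443·801 + 870·540 + 890·299 = 24
u_39 = 443·24 + 870·801 + 890·540 = 509
u_40 = 443·509 + 870·24 + 890·801 = 707
u_41 = 443·707 + 870·509 + 890·24 = 461
u_42 = 443·461 + 870·707 + 890·509 = 983
u_43 = 443·983 + 870·461 + 890·707 = 701
u_44 = 443·701 + 870·983 + 890·461 = 994
u_45 = 443·994 + 870·701 + 890·983 = 919
u_46 = 443·919 + 870·994 + 890·701 = 885
u_47 = 443·885 + 870·919 + 890·994 = 732
u_48 = 443·732 + 870·885 + 890·919 = 81
u_49 = 443·81 + 870·732 + 890·885 = 350
u_50 = 443·350 + 870·81 + 890·732 = 179
u_51 = 443·179 + 870·350 + 890·81 = 828
u_52 = 443·828 + 870·179 + 890·350 = 600
u_53 = 443·600 + 870·828 + 890·179 = 255
u_54 = 443·255 + 870·600 + 890·828 = 654
u_55 = 443·654 + 870·255 + 890·600 = 248
u_56 = 443·248 + 870·654 + 890·255 = 721
u_57 = 443·721 + 870·248 + 890·654 = 260
u_58 = 443·260 + 870·721 + 890·248 = 584
u_59 = 443·584 + 870·260 + 890·721 = 558
u_60 = 443·558 + 870·584 + 890·260 = 881
u_61 = 443·881 + 870·558 + 890·584 = 56
u_62 = 443·56 + 870·881 + 890·558 = 414
u_63 = 443·414 + 870·56 + 890·881 = 149
u_64 = 443·149 + 870·414 + 890·56 = 788
u_65 = 443·788 + 870·149 + 890·414 = 623
u_66 = 443·623 + 870·788 + 890·149 = 403
u_67 = 443·403 + 870·623 + 890·788 = 178
u_68 = 443·178 + 870·403 + 890·623 = 159
u_69 = 443·159 + 870·178 + 890·403 = 765
u_70 = 443·765 + 870·159 + 890·178 = 984
u_71 = 443·984 + 870·765 + 890·159 = 893
u_72 = 443·893 + 870·984 + 890·765 = 294
u_73 = 443·294 + 870·893 + 890·984 = 9
u_74 = 443·9 + 870·294 + 890·893 = 132
u_75 = 443·132 + 870·9 + 890·294 = 41
u_76 = 443·41 + 870·132 + 890·9 = 762
u_77 = 443·762 + 870·41 + 890·132 = 342
u_78 = 443·342 + 870·762 + 890·41 = 349
u_79 = 443·349 + 870·342 + 890·762 = 247
u_80 = 443·247 + 870·349 + 890·342 = 32
u_81 = 443·32 + 870·247 + 890·349 = 870
u_82 = 443·870 + 870·32 + 890·247 = 437
u_83 = 443·437 + 870·870 + 890·32 = 241
u_84 = 443·241 + 870·437 + 890·870 = 3
u_85 = 443·3 + 870·241 + 890·437 = 583
u_86 = 443·583 + 870·3 + 890·241 = 130
u_87 = 443·130 + 870·583 + 890·3 = 412
u_88 = 443·412 + 870·130 + 890·583 = 223
u_89 = 443·223 + 870·412 + 890·130 = 826
u_90 = 443·826 + 870·223 + 890·412 = 346
u_91 = 443·346 + 870·826 + 890·223 = 828
u_92 = 443·828 + 870·346 + 890·826 = 454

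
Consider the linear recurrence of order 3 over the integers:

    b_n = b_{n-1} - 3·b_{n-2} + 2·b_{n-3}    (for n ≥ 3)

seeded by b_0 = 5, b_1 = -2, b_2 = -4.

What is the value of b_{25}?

b_3 = 1·-4 + -3·-2 + 2·5 = 12
b_4 = 1·12 + -3·-4 + 2·-2 = 20
b_5 = 1·20 + -3·12 + 2·-4 = -24
b_6 = 1·-24 + -3·20 + 2·12 = -60
b_7 = 1·-60 + -3·-24 + 2·20 = 52
b_8 = 1·52 + -3·-60 + 2·-24 = 184
b_9 = 1·184 + -3·52 + 2·-60 = -92
b_10 = 1·-92 + -3·184 + 2·52 = -540
b_11 = 1·-540 + -3·-92 + 2·184 = 104
b_12 = 1·104 + -3·-540 + 2·-92 = 1540
b_13 = 1·1540 + -3·104 + 2·-540 = 148
b_14 = 1·148 + -3·1540 + 2·104 = -4264
b_15 = 1·-4264 + -3·148 + 2·1540 = -1628
b_16 = 1·-1628 + -3·-4264 + 2·148 = 11460
b_17 = 1·11460 + -3·-1628 + 2·-4264 = 7816
b_18 = 1·7816 + -3·11460 + 2·-1628 = -29820
b_19 = 1·-29820 + -3·7816 + 2·11460 = -30348
b_20 = 1·-30348 + -3·-29820 + 2·7816 = 74744
b_21 = 1·74744 + -3·-30348 + 2·-29820 = 106148
b_22 = 1·106148 + -3·74744 + 2·-30348 = -178780
b_23 = 1·-178780 + -3·106148 + 2·74744 = -347736
b_24 = 1·-347736 + -3·-178780 + 2·106148 = 400900
b_25 = 1·400900 + -3·-347736 + 2·-178780 = 1086548

1086548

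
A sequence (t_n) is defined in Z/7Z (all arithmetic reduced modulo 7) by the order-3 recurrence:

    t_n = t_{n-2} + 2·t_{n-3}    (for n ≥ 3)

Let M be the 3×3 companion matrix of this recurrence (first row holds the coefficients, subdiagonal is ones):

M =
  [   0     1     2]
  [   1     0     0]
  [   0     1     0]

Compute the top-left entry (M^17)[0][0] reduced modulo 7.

5

(M^17)[0][0] is the top entry after applying M 17 times to the unit state (1, 0, 0). Equivalently it is h_{19} for the auxiliary sequence (h_n) obeying the same recurrence with h_2 = 1 and h_i = 0 for 0 ≤ i < 2:
h_3 = 0·1 + 1·0 + 2·0 = 0
h_4 = 0·0 + 1·1 + 2·0 = 1
h_5 = 0·1 + 1·0 + 2·1 = 2
h_6 = 0·2 + 1·1 + 2·0 = 1
h_7 = 0·1 + 1·2 + 2·1 = 4
h_8 = 0·4 + 1·1 + 2·2 = 5
h_9 = 0·5 + 1·4 + 2·1 = 6
h_10 = 0·6 + 1·5 + 2·4 = 6
h_11 = 0·6 + 1·6 + 2·5 = 2
h_12 = 0·2 + 1·6 + 2·6 = 4
h_13 = 0·4 + 1·2 + 2·6 = 0
h_14 = 0·0 + 1·4 + 2·2 = 1
h_15 = 0·1 + 1·0 + 2·4 = 1
h_16 = 0·1 + 1·1 + 2·0 = 1
h_17 = 0·1 + 1·1 + 2·1 = 3
h_18 = 0·3 + 1·1 + 2·1 = 3
h_19 = 0·3 + 1·3 + 2·1 = 5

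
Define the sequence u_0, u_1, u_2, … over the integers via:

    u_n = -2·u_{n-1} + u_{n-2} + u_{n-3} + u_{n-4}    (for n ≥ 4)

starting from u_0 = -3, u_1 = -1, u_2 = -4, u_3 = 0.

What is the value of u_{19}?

1827555

u_4 = -2·0 + 1·-4 + 1·-1 + 1·-3 = -8
u_5 = -2·-8 + 1·0 + 1·-4 + 1·-1 = 11
u_6 = -2·11 + 1·-8 + 1·0 + 1·-4 = -34
u_7 = -2·-34 + 1·11 + 1·-8 + 1·0 = 71
u_8 = -2·71 + 1·-34 + 1·11 + 1·-8 = -173
u_9 = -2·-173 + 1·71 + 1·-34 + 1·11 = 394
u_10 = -2·394 + 1·-173 + 1·71 + 1·-34 = -924
u_11 = -2·-924 + 1·394 + 1·-173 + 1·71 = 2140
u_12 = -2·2140 + 1·-924 + 1·394 + 1·-173 = -4983
u_13 = -2·-4983 + 1·2140 + 1·-924 + 1·394 = 11576
u_14 = -2·11576 + 1·-4983 + 1·2140 + 1·-924 = -26919
u_15 = -2·-26919 + 1·11576 + 1·-4983 + 1·2140 = 62571
u_16 = -2·62571 + 1·-26919 + 1·11576 + 1·-4983 = -145468
u_17 = -2·-145468 + 1·62571 + 1·-26919 + 1·11576 = 338164
u_18 = -2·338164 + 1·-145468 + 1·62571 + 1·-26919 = -786144
u_19 = -2·-786144 + 1·338164 + 1·-145468 + 1·62571 = 1827555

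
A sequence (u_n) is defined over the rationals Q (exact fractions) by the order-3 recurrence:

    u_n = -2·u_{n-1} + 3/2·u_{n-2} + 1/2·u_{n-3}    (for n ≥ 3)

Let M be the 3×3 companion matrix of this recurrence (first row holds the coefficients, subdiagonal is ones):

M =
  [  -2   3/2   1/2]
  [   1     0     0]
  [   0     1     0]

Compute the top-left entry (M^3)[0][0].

(M^3)[0][0] is the top entry after applying M 3 times to the unit state (1, 0, 0). Equivalently it is h_{5} for the auxiliary sequence (h_n) obeying the same recurrence with h_2 = 1 and h_i = 0 for 0 ≤ i < 2:
h_3 = -2·1 + 3/2·0 + 1/2·0 = -2
h_4 = -2·-2 + 3/2·1 + 1/2·0 = 11/2
h_5 = -2·11/2 + 3/2·-2 + 1/2·1 = -27/2

-27/2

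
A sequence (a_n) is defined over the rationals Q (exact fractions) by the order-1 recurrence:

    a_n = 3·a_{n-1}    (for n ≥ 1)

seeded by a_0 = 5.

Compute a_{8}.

a_1 = 3·5 = 15
a_2 = 3·15 = 45
a_3 = 3·45 = 135
a_4 = 3·135 = 405
a_5 = 3·405 = 1215
a_6 = 3·1215 = 3645
a_7 = 3·3645 = 10935
a_8 = 3·10935 = 32805

32805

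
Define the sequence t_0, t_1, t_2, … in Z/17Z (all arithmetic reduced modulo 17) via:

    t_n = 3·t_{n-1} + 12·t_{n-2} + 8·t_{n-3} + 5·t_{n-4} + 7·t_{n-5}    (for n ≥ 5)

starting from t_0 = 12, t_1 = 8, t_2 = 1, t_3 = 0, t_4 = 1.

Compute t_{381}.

12

t_5 = 3·1 + 12·0 + 8·1 + 5·8 + 7·12 = 16
t_6 = 3·16 + 12·1 + 8·0 + 5·1 + 7·8 = 2
t_7 = 3·2 + 12·16 + 8·1 + 5·0 + 7·1 = 9
t_8 = 3·9 + 12·2 + 8·16 + 5·1 + 7·0 = 14
t_9 = 3·14 + 12·9 + 8·2 + 5·16 + 7·1 = 15
t_10 = 3·15 + 12·14 + 8·9 + 5·2 + 7·16 = 16
Continuing the recurrence:
  t_11 = 8;  t_12 = 10;  t_13 = 2;  t_14 = 1;  t_15 = 4;  t_16 = 10
  t_17 = 13;  t_18 = 6;  t_19 = 9;  t_20 = 9;  t_21 = 12;  t_22 = 14
  t_23 = 5;  t_24 = 13;  t_25 = 11;  t_26 = 9;  t_27 = 12;  t_28 = 9
  t_29 = 15;  t_30 = 14;  t_31 = 9;  t_32 = 2;  t_33 = 7;  t_34 = 3
  t_35 = 14;  t_36 = 3;  t_37 = 12;  t_38 = 10;  t_39 = 0;  t_40 = 6
  t_41 = 9;  t_42 = 12;  t_43 = 7;  t_44 = 12;  t_45 = 14;  t_46 = 8
  t_47 = 16;  t_48 = 8;  t_49 = 9;  t_50 = 15;  t_51 = 13;  t_52 = 1
  t_53 = 6;  t_54 = 0;  t_55 = 12;  t_56 = 10;  t_57 = 7;  t_58 = 7
  t_59 = 7;  t_60 = 6;  t_61 = 8;  t_62 = 15;  t_63 = 1;  t_64 = 3
  t_65 = 2;  t_66 = 11;  t_67 = 4;  t_68 = 12;  t_69 = 16;  t_70 = 4
  t_71 = 6;  t_72 = 10;  t_73 = 9;  t_74 = 4;  t_75 = 3;  t_76 = 0
  t_77 = 13;  t_78 = 10;  t_79 = 8;  t_80 = 14;  t_81 = 11;  t_82 = 15
  t_83 = 8;  t_84 = 10;  t_85 = 8;  t_86 = 3;  t_87 = 7;  t_88 = 6
  t_89 = 15;  t_90 = 6;  t_91 = 13;  t_92 = 4;  t_93 = 10;  t_94 = 11
  t_95 = 3;  t_96 = 9;  t_97 = 8;  t_98 = 9;  t_99 = 15;  t_100 = 11
  t_101 = 14;  t_102 = 4;  t_103 = 15;  t_104 = 8;  t_105 = 9;  t_106 = 4
  t_107 = 15;  t_108 = 4;  t_109 = 2;  t_110 = 2;  t_111 = 12;  t_112 = 14
  t_113 = 2;  t_114 = 5;  t_115 = 4;  t_116 = 4;  t_117 = 4;  t_118 = 12
  t_119 = 1;  t_120 = 6;  t_121 = 4;  t_122 = 10;  t_123 = 11;  t_124 = 1
  t_125 = 5;  t_126 = 6;  t_127 = 7;  t_128 = 11;  t_129 = 10;  t_130 = 11
  t_131 = 12;  t_132 = 12;  t_133 = 4;  t_134 = 3;  t_135 = 1;  t_136 = 11
  t_137 = 3;  t_138 = 5;  t_139 = 12;  t_140 = 12;  t_141 = 6;  t_142 = 15
  t_143 = 2;  t_144 = 4;  t_145 = 15;  t_146 = 5;  t_147 = 2;  t_148 = 16
  t_149 = 11;  t_150 = 14;  t_151 = 7;  t_152 = 14;  t_153 = 14;  t_154 = 5
  t_155 = 3;  t_156 = 11;  t_157 = 5;  t_158 = 5;  t_159 = 9;  t_160 = 16
  t_161 = 9;  t_162 = 11;  t_163 = 9;  t_164 = 0;  t_165 = 13;  t_166 = 8
  t_167 = 13;  t_168 = 13;  t_169 = 1;  t_170 = 3;  t_171 = 8;  t_172 = 3
  t_173 = 4;  t_174 = 15;  t_175 = 8;  t_176 = 1;  t_177 = 5;  t_178 = 7
  t_179 = 13;  t_180 = 3;  t_181 = 15;  t_182 = 0;  t_183 = 12;  t_184 = 7
  t_185 = 6;  t_186 = 14;  t_187 = 9;  t_188 = 5;  t_189 = 8;  t_190 = 13
  t_191 = 12;  t_192 = 4;  t_193 = 12;  t_194 = 12;  t_195 = 6;  t_196 = 5
  t_197 = 16;  t_198 = 11;  t_199 = 5;  t_200 = 2;  t_201 = 14;  t_202 = 1
  t_203 = 0;  t_204 = 16;  t_205 = 4;  t_206 = 1;  t_207 = 16;  t_208 = 2
  t_209 = 15;  t_210 = 9;  t_211 = 4;  t_212 = 5;  t_213 = 3;  t_214 = 13
  t_215 = 11;  t_216 = 11;  t_217 = 13;  t_218 = 5;  t_219 = 14;  t_220 = 15
  t_221 = 4;  t_222 = 12;  t_223 = 3;  t_224 = 1;  t_225 = 5;  t_226 = 3
  t_227 = 6;  t_228 = 1;  t_229 = 12;  t_230 = 10;  t_231 = 12;  t_232 = 10
  t_233 = 15;  t_234 = 4;  t_235 = 11;  t_236 = 12;  t_237 = 5;  t_238 = 15
  t_239 = 12;  t_240 = 2;  t_241 = 5;  t_242 = 7;  t_243 = 7;  t_244 = 1
  t_245 = 12;  t_246 = 4;  t_247 = 10;  t_248 = 7;  t_249 = 2;  t_250 = 2
  t_251 = 11;  t_252 = 8;  t_253 = 10;  t_254 = 0;  t_255 = 15;  t_256 = 4
  t_257 = 9;  t_258 = 10;  t_259 = 7;  t_260 = 15;  t_261 = 10;  t_262 = 5
  t_263 = 3;  t_264 = 1;  t_265 = 13;  t_266 = 0;  t_267 = 10;  t_268 = 7
  t_269 = 9;  t_270 = 10;  t_271 = 6;  t_272 = 9;  t_273 = 1;  t_274 = 0
  t_275 = 14;  t_276 = 1;  t_277 = 1;  t_278 = 15;  t_279 = 16;  t_280 = 16
  t_281 = 15;  t_282 = 5;  t_283 = 15;  t_284 = 9;  t_285 = 9;  t_286 = 11
  t_287 = 0;  t_288 = 14;  t_289 = 0;  t_290 = 14;  t_291 = 10;  t_292 = 13
  t_293 = 12;  t_294 = 2;  t_295 = 11;  t_296 = 16;  t_297 = 7;  t_298 = 4
  t_299 = 4;  t_300 = 1;  t_301 = 9;  t_302 = 4;  t_303 = 6;  t_304 = 1
  t_305 = 6;  t_306 = 8;  t_307 = 9;  t_308 = 14;  t_309 = 13;  t_310 = 4
  t_311 = 7;  t_312 = 0;  t_313 = 7;  t_314 = 1;  t_315 = 14;  t_316 = 6
  t_317 = 8;  t_318 = 7;  t_319 = 4;  t_320 = 16;  t_321 = 13;  t_322 = 14
  t_323 = 4;  t_324 = 1;  t_325 = 0;  t_326 = 1;  t_327 = 10;  t_328 = 7
  t_329 = 3;  t_330 = 8;  t_331 = 3;  t_332 = 13;  t_333 = 16;  t_334 = 0
  t_335 = 10;  t_336 = 6;  t_337 = 3;  t_338 = 1;  t_339 = 1;  t_340 = 3
  t_341 = 1;  t_342 = 5;  t_343 = 12;  t_344 = 7;  t_345 = 10;  t_346 = 4
  t_347 = 11;  t_348 = 8;  t_349 = 15;  t_350 = 13;  t_351 = 9;  t_352 = 12
  t_353 = 5;  t_354 = 10;  t_355 = 16;  t_356 = 8;  t_357 = 14;  t_358 = 11
  t_359 = 7;  t_360 = 9;  t_361 = 2;  t_362 = 0;  t_363 = 4;  t_364 = 3
  t_365 = 11;  t_366 = 13;  t_367 = 11;  t_368 = 14;  t_369 = 14;  t_370 = 15
  t_371 = 12;  t_372 = 16;  t_373 = 4;  t_374 = 14;  t_375 = 9;  t_376 = 0
  t_377 = 12;  t_378 = 2;  t_379 = 4
t_380 = 3·4 + 12·2 + 8·12 + 5·0 + 7·9 = 8
t_381 = 3·8 + 12·4 + 8·2 + 5·12 + 7·0 = 12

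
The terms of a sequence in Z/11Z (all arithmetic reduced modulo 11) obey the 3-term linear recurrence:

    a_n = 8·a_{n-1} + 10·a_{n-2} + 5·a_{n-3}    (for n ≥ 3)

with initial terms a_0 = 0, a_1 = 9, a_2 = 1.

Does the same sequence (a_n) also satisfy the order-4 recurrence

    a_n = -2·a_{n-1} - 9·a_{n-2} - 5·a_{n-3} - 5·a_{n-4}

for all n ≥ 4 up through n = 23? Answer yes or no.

yes

Terms a_0..a_23: 0, 9, 1, 10, 3, 8, 1, 4, 5, 8, 2, 0, 5, 6, 10, 0, 9, 1, 10, 3, 8, 1, 4, 5
n=4: candidate gives 3, actual a_4 = 3 ✓
n=5: candidate gives 8, actual a_5 = 8 ✓
n=6: candidate gives 1, actual a_6 = 1 ✓
n=7: candidate gives 4, actual a_7 = 4 ✓
n=8: candidate gives 5, actual a_8 = 5 ✓
n=9: candidate gives 8, actual a_9 = 8 ✓
n=10: candidate gives 2, actual a_10 = 2 ✓
n=11: candidate gives 0, actual a_11 = 0 ✓
n=12: candidate gives 5, actual a_12 = 5 ✓
n=13: candidate gives 6, actual a_13 = 6 ✓
n=14: candidate gives 10, actual a_14 = 10 ✓
n=15: candidate gives 0, actual a_15 = 0 ✓
n=16: candidate gives 9, actual a_16 = 9 ✓
n=17: candidate gives 1, actual a_17 = 1 ✓
n=18: candidate gives 10, actual a_18 = 10 ✓
n=19: candidate gives 3, actual a_19 = 3 ✓
n=20: candidate gives 8, actual a_20 = 8 ✓
n=21: candidate gives 1, actual a_21 = 1 ✓
n=22: candidate gives 4, actual a_22 = 4 ✓
n=23: candidate gives 5, actual a_23 = 5 ✓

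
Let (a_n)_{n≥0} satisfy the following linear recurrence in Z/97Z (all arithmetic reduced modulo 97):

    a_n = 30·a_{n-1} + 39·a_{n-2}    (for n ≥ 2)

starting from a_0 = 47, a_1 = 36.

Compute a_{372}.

36

a_2 = 30·36 + 39·47 = 3
a_3 = 30·3 + 39·36 = 39
a_4 = 30·39 + 39·3 = 26
a_5 = 30·26 + 39·39 = 70
a_6 = 30·70 + 39·26 = 10
a_7 = 30·10 + 39·70 = 23
a_8 = 30·23 + 39·10 = 13
a_9 = 30·13 + 39·23 = 26
a_10 = 30·26 + 39·13 = 26
a_11 = 30·26 + 39·26 = 48
a_12 = 30·48 + 39·26 = 29
a_13 = 30·29 + 39·48 = 26
a_14 = 30·26 + 39·29 = 68
a_15 = 30·68 + 39·26 = 47
a_16 = 30·47 + 39·68 = 85
a_17 = 30·85 + 39·47 = 18
a_18 = 30·18 + 39·85 = 72
a_19 = 30·72 + 39·18 = 49
a_20 = 30·49 + 39·72 = 10
a_21 = 30·10 + 39·49 = 77
a_22 = 30·77 + 39·10 = 81
a_23 = 30·81 + 39·77 = 1
a_24 = 30·1 + 39·81 = 85
a_25 = 30·85 + 39·1 = 67
a_26 = 30·67 + 39·85 = 87
a_27 = 30·87 + 39·67 = 82
a_28 = 30·82 + 39·87 = 33
a_29 = 30·33 + 39·82 = 17
a_30 = 30·17 + 39·33 = 51
a_31 = 30·51 + 39·17 = 59
a_32 = 30·59 + 39·51 = 73
a_33 = 30·73 + 39·59 = 29
a_34 = 30·29 + 39·73 = 31
a_35 = 30·31 + 39·29 = 24
a_36 = 30·24 + 39·31 = 86
a_37 = 30·86 + 39·24 = 24
a_38 = 30·24 + 39·86 = 0
a_39 = 30·0 + 39·24 = 63
a_40 = 30·63 + 39·0 = 47
a_41 = 30·47 + 39·63 = 84
a_42 = 30·84 + 39·47 = 85
a_43 = 30·85 + 39·84 = 6
a_44 = 30·6 + 39·85 = 3
a_45 = 30·3 + 39·6 = 33
a_46 = 30·33 + 39·3 = 40
a_47 = 30·40 + 39·33 = 62
a_48 = 30·62 + 39·40 = 25
a_49 = 30·25 + 39·62 = 64
a_50 = 30·64 + 39·25 = 82
a_51 = 30·82 + 39·64 = 9
a_52 = 30·9 + 39·82 = 73
a_53 = 30·73 + 39·9 = 19
a_54 = 30·19 + 39·73 = 22
a_55 = 30·22 + 39·19 = 43
a_56 = 30·43 + 39·22 = 14
a_57 = 30·14 + 39·43 = 60
a_58 = 30·60 + 39·14 = 18
a_59 = 30·18 + 39·60 = 67
a_60 = 30·67 + 39·18 = 93
a_61 = 30·93 + 39·67 = 68
a_62 = 30·68 + 39·93 = 41
a_63 = 30·41 + 39·68 = 2
a_64 = 30·2 + 39·41 = 10
a_65 = 30·10 + 39·2 = 87
a_66 = 30·87 + 39·10 = 90
a_67 = 30·90 + 39·87 = 79
a_68 = 30·79 + 39·90 = 60
a_69 = 30·60 + 39·79 = 31
a_70 = 30·31 + 39·60 = 69
a_71 = 30·69 + 39·31 = 78
a_72 = 30·78 + 39·69 = 84
a_73 = 30·84 + 39·78 = 33
a_74 = 30·33 + 39·84 = 95
a_75 = 30·95 + 39·33 = 63
a_76 = 30·63 + 39·95 = 66
a_77 = 30·66 + 39·63 = 72
a_78 = 30·72 + 39·66 = 78
a_79 = 30·78 + 39·72 = 7
a_80 = 30·7 + 39·78 = 51
a_81 = 30·51 + 39·7 = 57
a_82 = 30·57 + 39·51 = 13
a_83 = 30·13 + 39·57 = 91
a_84 = 30·91 + 39·13 = 36
a_85 = 30·36 + 39·91 = 70
a_86 = 30·70 + 39·36 = 12
a_87 = 30·12 + 39·70 = 83
a_88 = 30·83 + 39·12 = 48
a_89 = 30·48 + 39·83 = 21
a_90 = 30·21 + 39·48 = 77
a_91 = 30·77 + 39·21 = 25
a_92 = 30·25 + 39·77 = 67
a_93 = 30·67 + 39·25 = 75
a_94 = 30·75 + 39·67 = 13
a_95 = 30·13 + 39·75 = 17
a_96 = 30·17 + 39·13 = 47
a_97 = 30·47 + 39·17 = 36
(a_96, a_97) = (47, 36) = (a_0, a_1), so the sequence has period 96.
372 ≡ 84 (mod 96), hence a_372 = a_84 = 36.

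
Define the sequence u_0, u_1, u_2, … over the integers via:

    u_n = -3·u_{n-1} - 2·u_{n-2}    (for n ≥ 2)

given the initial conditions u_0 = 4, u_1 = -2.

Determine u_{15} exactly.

65530

u_2 = -3·-2 + -2·4 = -2
u_3 = -3·-2 + -2·-2 = 10
u_4 = -3·10 + -2·-2 = -26
u_5 = -3·-26 + -2·10 = 58
u_6 = -3·58 + -2·-26 = -122
u_7 = -3·-122 + -2·58 = 250
u_8 = -3·250 + -2·-122 = -506
u_9 = -3·-506 + -2·250 = 1018
u_10 = -3·1018 + -2·-506 = -2042
u_11 = -3·-2042 + -2·1018 = 4090
u_12 = -3·4090 + -2·-2042 = -8186
u_13 = -3·-8186 + -2·4090 = 16378
u_14 = -3·16378 + -2·-8186 = -32762
u_15 = -3·-32762 + -2·16378 = 65530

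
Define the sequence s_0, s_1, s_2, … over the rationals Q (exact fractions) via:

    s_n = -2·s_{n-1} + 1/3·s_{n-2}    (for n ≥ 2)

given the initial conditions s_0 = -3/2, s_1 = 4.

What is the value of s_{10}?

s_2 = -2·4 + 1/3·-3/2 = -17/2
s_3 = -2·-17/2 + 1/3·4 = 55/3
s_4 = -2·55/3 + 1/3·-17/2 = -79/2
s_5 = -2·-79/2 + 1/3·55/3 = 766/9
s_6 = -2·766/9 + 1/3·-79/2 = -3301/18
s_7 = -2·-3301/18 + 1/3·766/9 = 10669/27
s_8 = -2·10669/27 + 1/3·-3301/18 = -45977/54
s_9 = -2·-45977/54 + 1/3·10669/27 = 148600/81
s_10 = -2·148600/81 + 1/3·-45977/54 = -71153/18

-71153/18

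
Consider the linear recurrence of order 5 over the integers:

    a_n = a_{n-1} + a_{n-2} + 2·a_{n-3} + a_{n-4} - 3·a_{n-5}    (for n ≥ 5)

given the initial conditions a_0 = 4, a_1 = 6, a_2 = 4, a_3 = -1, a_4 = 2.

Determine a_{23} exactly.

a_5 = 1·2 + 1·-1 + 2·4 + 1·6 + -3·4 = 3
a_6 = 1·3 + 1·2 + 2·-1 + 1·4 + -3·6 = -11
a_7 = 1·-11 + 1·3 + 2·2 + 1·-1 + -3·4 = -17
a_8 = 1·-17 + 1·-11 + 2·3 + 1·2 + -3·-1 = -17
a_9 = 1·-17 + 1·-17 + 2·-11 + 1·3 + -3·2 = -59
a_10 = 1·-59 + 1·-17 + 2·-17 + 1·-11 + -3·3 = -130
a_11 = 1·-130 + 1·-59 + 2·-17 + 1·-17 + -3·-11 = -207
a_12 = 1·-207 + 1·-130 + 2·-59 + 1·-17 + -3·-17 = -421
a_13 = 1·-421 + 1·-207 + 2·-130 + 1·-59 + -3·-17 = -896
a_14 = 1·-896 + 1·-421 + 2·-207 + 1·-130 + -3·-59 = -1684
a_15 = 1·-1684 + 1·-896 + 2·-421 + 1·-207 + -3·-130 = -3239
a_16 = 1·-3239 + 1·-1684 + 2·-896 + 1·-421 + -3·-207 = -6515
a_17 = 1·-6515 + 1·-3239 + 2·-1684 + 1·-896 + -3·-421 = -12755
a_18 = 1·-12755 + 1·-6515 + 2·-3239 + 1·-1684 + -3·-896 = -24744
a_19 = 1·-24744 + 1·-12755 + 2·-6515 + 1·-3239 + -3·-1684 = -48716
a_20 = 1·-48716 + 1·-24744 + 2·-12755 + 1·-6515 + -3·-3239 = -95768
a_21 = 1·-95768 + 1·-48716 + 2·-24744 + 1·-12755 + -3·-6515 = -187182
a_22 = 1·-187182 + 1·-95768 + 2·-48716 + 1·-24744 + -3·-12755 = -366861
a_23 = 1·-366861 + 1·-187182 + 2·-95768 + 1·-48716 + -3·-24744 = -720063

-720063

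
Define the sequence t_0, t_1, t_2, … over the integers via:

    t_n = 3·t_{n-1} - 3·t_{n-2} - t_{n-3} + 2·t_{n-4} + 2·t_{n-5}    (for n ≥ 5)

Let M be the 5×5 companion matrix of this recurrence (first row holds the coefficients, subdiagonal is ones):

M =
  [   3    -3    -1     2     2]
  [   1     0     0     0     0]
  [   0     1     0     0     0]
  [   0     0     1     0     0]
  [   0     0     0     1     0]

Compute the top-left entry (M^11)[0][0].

600

(M^11)[0][0] is the top entry after applying M 11 times to the unit state (1, 0, 0, 0, 0). Equivalently it is h_{15} for the auxiliary sequence (h_n) obeying the same recurrence with h_4 = 1 and h_i = 0 for 0 ≤ i < 4:
h_5 = 3·1 + -3·0 + -1·0 + 2·0 + 2·0 = 3
h_6 = 3·3 + -3·1 + -1·0 + 2·0 + 2·0 = 6
h_7 = 3·6 + -3·3 + -1·1 + 2·0 + 2·0 = 8
h_8 = 3·8 + -3·6 + -1·3 + 2·1 + 2·0 = 5
h_9 = 3·5 + -3·8 + -1·6 + 2·3 + 2·1 = -7
h_10 = 3·-7 + -3·5 + -1·8 + 2·6 + 2·3 = -26
h_11 = 3·-26 + -3·-7 + -1·5 + 2·8 + 2·6 = -34
h_12 = 3·-34 + -3·-26 + -1·-7 + 2·5 + 2·8 = 9
h_13 = 3·9 + -3·-34 + -1·-26 + 2·-7 + 2·5 = 151
h_14 = 3·151 + -3·9 + -1·-34 + 2·-26 + 2·-7 = 394
h_15 = 3·394 + -3·151 + -1·9 + 2·-34 + 2·-26 = 600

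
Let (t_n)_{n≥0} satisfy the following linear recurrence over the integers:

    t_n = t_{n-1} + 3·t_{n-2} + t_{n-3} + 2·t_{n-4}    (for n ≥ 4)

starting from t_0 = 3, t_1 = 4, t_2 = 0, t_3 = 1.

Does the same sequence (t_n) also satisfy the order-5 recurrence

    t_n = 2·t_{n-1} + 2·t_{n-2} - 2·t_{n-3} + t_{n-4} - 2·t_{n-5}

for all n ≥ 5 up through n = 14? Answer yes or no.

Terms t_0..t_14: 3, 4, 0, 1, 11, 22, 56, 135, 347, 852, 2140, 5313, 13279, 33062, 82492
n=5: candidate gives 22, actual t_5 = 22 ✓
n=6: candidate gives 56, actual t_6 = 56 ✓
n=7: candidate gives 135, actual t_7 = 135 ✓
n=8: candidate gives 347, actual t_8 = 347 ✓
n=9: candidate gives 852, actual t_9 = 852 ✓
n=10: candidate gives 2140, actual t_10 = 2140 ✓
n=11: candidate gives 5313, actual t_11 = 5313 ✓
n=12: candidate gives 13279, actual t_12 = 13279 ✓
n=13: candidate gives 33062, actual t_13 = 33062 ✓
n=14: candidate gives 82492, actual t_14 = 82492 ✓

yes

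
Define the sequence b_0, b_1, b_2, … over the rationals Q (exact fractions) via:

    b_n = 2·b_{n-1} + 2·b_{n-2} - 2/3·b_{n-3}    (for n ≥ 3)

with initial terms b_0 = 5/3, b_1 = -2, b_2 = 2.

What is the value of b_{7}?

b_3 = 2·2 + 2·-2 + -2/3·5/3 = -10/9
b_4 = 2·-10/9 + 2·2 + -2/3·-2 = 28/9
b_5 = 2·28/9 + 2·-10/9 + -2/3·2 = 8/3
b_6 = 2·8/3 + 2·28/9 + -2/3·-10/9 = 332/27
b_7 = 2·332/27 + 2·8/3 + -2/3·28/9 = 752/27

752/27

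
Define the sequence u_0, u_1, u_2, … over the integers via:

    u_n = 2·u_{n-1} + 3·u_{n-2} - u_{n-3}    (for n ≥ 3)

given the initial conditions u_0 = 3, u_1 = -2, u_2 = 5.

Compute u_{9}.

2983

u_3 = 2·5 + 3·-2 + -1·3 = 1
u_4 = 2·1 + 3·5 + -1·-2 = 19
u_5 = 2·19 + 3·1 + -1·5 = 36
u_6 = 2·36 + 3·19 + -1·1 = 128
u_7 = 2·128 + 3·36 + -1·19 = 345
u_8 = 2·345 + 3·128 + -1·36 = 1038
u_9 = 2·1038 + 3·345 + -1·128 = 2983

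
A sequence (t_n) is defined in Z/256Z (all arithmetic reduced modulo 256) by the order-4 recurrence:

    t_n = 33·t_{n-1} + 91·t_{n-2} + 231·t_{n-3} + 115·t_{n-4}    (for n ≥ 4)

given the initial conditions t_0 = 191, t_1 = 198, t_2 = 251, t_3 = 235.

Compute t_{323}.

235

t_4 = 33·235 + 91·251 + 231·198 + 115·191 = 251
t_5 = 33·251 + 91·235 + 231·251 + 115·198 = 83
t_6 = 33·83 + 91·251 + 231·235 + 115·251 = 186
t_7 = 33·186 + 91·83 + 231·251 + 115·235 = 137
t_8 = 33·137 + 91·186 + 231·83 + 115·251 = 109
t_9 = 33·109 + 91·137 + 231·186 + 115·83 = 223
Continuing the recurrence:
  t_10 = 171;  t_11 = 54;  t_12 = 239;  t_13 = 123;  t_14 = 91;  t_15 = 95
  t_16 = 242;  t_17 = 85;  t_18 = 149;  t_19 = 119;  t_20 = 183;  t_21 = 134
  t_22 = 163;  t_23 = 59;  t_24 = 171;  t_25 = 75;  t_26 = 234;  t_27 = 161
  t_28 = 109;  t_29 = 31;  t_30 = 35;  t_31 = 54;  t_32 = 87;  t_33 = 235
  t_34 = 171;  t_35 = 87;  t_36 = 34;  t_37 = 45;  t_38 = 53;  t_39 = 151
  t_40 = 47;  t_41 = 198;  t_42 = 75;  t_43 = 75;  t_44 = 27;  t_45 = 195
  t_46 = 26;  t_47 = 185;  t_48 = 45;  t_49 = 159;  t_50 = 27;  t_51 = 182
  t_52 = 191;  t_53 = 27;  t_54 = 187;  t_55 = 207;  t_56 = 82;  t_57 = 5
  t_58 = 149;  t_59 = 247;  t_60 = 39;  t_61 = 134;  t_62 = 243;  t_63 = 27
  t_64 = 75;  t_65 = 187;  t_66 = 74;  t_67 = 209;  t_68 = 173;  t_69 = 95
  t_70 = 147;  t_71 = 182;  t_72 = 39;  t_73 = 11;  t_74 = 139;  t_75 = 199
  t_76 = 130;  t_77 = 221;  t_78 = 181;  t_79 = 151;  t_80 = 159;  t_81 = 198
  t_82 = 155;  t_83 = 171;  t_84 = 59;  t_85 = 51;  t_86 = 122;  t_87 = 233
  t_88 = 237;  t_89 = 95;  t_90 = 139;  t_91 = 54;  t_92 = 143;  t_93 = 187
  t_94 = 27;  t_95 = 63;  t_96 = 178;  t_97 = 181;  t_98 = 149;  t_99 = 119
  t_100 = 151;  t_101 = 134;  t_102 = 67;  t_103 = 251;  t_104 = 235;  t_105 = 43
  t_106 = 170;  t_107 = 1;  t_108 = 237;  t_109 = 159;  t_110 = 3;  t_111 = 54
  t_112 = 247;  t_113 = 43;  t_114 = 107;  t_115 = 55;  t_116 = 226;  t_117 = 141
  t_118 = 53;  t_119 = 151;  t_120 = 15;  t_121 = 198;  t_122 = 235;  t_123 = 11
  t_124 = 91;  t_125 = 163;  t_126 = 218;  t_127 = 25;  t_128 = 173;  t_129 = 31
  t_130 = 251;  t_131 = 182;  t_132 = 95;  t_133 = 91;  t_134 = 123;  t_135 = 175
  t_136 = 18;  t_137 = 101;  t_138 = 149;  t_139 = 247;  t_140 = 7;  t_141 = 134
  t_142 = 147;  t_143 = 219;  t_144 = 139;  t_145 = 155;  t_146 = 10;  t_147 = 49
  t_148 = 45;  t_149 = 223;  t_150 = 115;  t_151 = 182;  t_152 = 199;  t_153 = 75
  t_154 = 75;  t_155 = 167;  t_156 = 66;  t_157 = 61;  t_158 = 181;  t_159 = 151
  t_160 = 127;  t_161 = 198;  t_162 = 59;  t_163 = 107;  t_164 = 123;  t_165 = 19
  t_166 = 58;  t_167 = 73;  t_168 = 109;  t_169 = 223;  t_170 = 107;  t_171 = 54
  t_172 = 47;  t_173 = 251;  t_174 = 219;  t_175 = 31;  t_176 = 114;  t_177 = 21
  t_178 = 149;  t_179 = 119;  t_180 = 119;  t_181 = 134;  t_182 = 227;  t_183 = 187
  t_184 = 43;  t_185 = 11;  t_186 = 106;  t_187 = 97;  t_188 = 109;  t_189 = 31
  t_190 = 227;  t_191 = 54;  t_192 = 151;  t_193 = 107;  t_194 = 43;  t_195 = 23
  t_196 = 162;  t_197 = 237;  t_198 = 53;  t_199 = 151;  t_200 = 239;  t_201 = 198
  t_202 = 139;  t_203 = 203;  t_204 = 155;  t_205 = 131;  t_206 = 154;  t_207 = 121
  t_208 = 45;  t_209 = 159;  t_210 = 219;  t_211 = 182;  t_212 = 255;  t_213 = 155
  t_214 = 59;  t_215 = 143;  t_216 = 210;  t_217 = 197;  t_218 = 149;  t_219 = 247
  t_220 = 231;  t_221 = 134;  t_222 = 51;  t_223 = 155;  t_224 = 203;  t_225 = 123
  t_226 = 202;  t_227 = 145;  t_228 = 173;  t_229 = 95;  t_230 = 83;  t_231 = 182
  t_232 = 103;  t_233 = 139;  t_234 = 11;  t_235 = 135;  t_236 = 2;  t_237 = 157
  t_238 = 181;  t_239 = 151;  t_240 = 95;  t_241 = 198;  t_242 = 219;  t_243 = 43
  t_244 = 187;  t_245 = 243;  t_246 = 250;  t_247 = 169;  t_248 = 237;  t_249 = 95
  t_250 = 75;  t_251 = 54;  t_252 = 207;  t_253 = 59;  t_254 = 155;  t_255 = 255
  t_256 = 50;  t_257 = 117;  t_258 = 149;  t_259 = 119;  t_260 = 87;  t_261 = 134
  t_262 = 131;  t_263 = 123;  t_264 = 107;  t_265 = 235;  t_266 = 42;  t_267 = 193
  t_268 = 237;  t_269 = 159;  t_270 = 195;  t_271 = 54;  t_272 = 55;  t_273 = 171
  t_274 = 235;  t_275 = 247;  t_276 = 98;  t_277 = 77;  t_278 = 53;  t_279 = 151
  t_280 = 207;  t_281 = 198;  t_282 = 43;  t_283 = 139;  t_284 = 219;  t_285 = 99
  t_286 = 90;  t_287 = 217;  t_288 = 173;  t_289 = 31;  t_290 = 187;  t_291 = 182
  t_292 = 159;  t_293 = 219;  t_294 = 251;  t_295 = 111;  t_296 = 146;  t_297 = 37
  t_298 = 149;  t_299 = 247;  t_300 = 199;  t_301 = 134;  t_302 = 211;  t_303 = 91
  t_304 = 11;  t_305 = 91;  t_306 = 138;  t_307 = 241;  t_308 = 45;  t_309 = 223
  t_310 = 51;  t_311 = 182;  t_312 = 7;  t_313 = 203;  t_314 = 203;  t_315 = 103
  t_316 = 194;  t_317 = 253;  t_318 = 181;  t_319 = 151;  t_320 = 63;  t_321 = 198
t_322 = 33·198 + 91·63 + 231·151 + 115·181 = 123
t_323 = 33·123 + 91·198 + 231·63 + 115·151 = 235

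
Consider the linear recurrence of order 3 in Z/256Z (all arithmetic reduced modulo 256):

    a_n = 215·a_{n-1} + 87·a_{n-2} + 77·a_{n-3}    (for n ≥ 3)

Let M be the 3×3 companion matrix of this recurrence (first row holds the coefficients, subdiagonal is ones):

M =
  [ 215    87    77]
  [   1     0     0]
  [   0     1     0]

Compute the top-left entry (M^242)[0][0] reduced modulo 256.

(M^242)[0][0] is the top entry after applying M 242 times to the unit state (1, 0, 0). Equivalently it is h_{244} for the auxiliary sequence (h_n) obeying the same recurrence with h_2 = 1 and h_i = 0 for 0 ≤ i < 2:
h_3 = 215·1 + 87·0 + 77·0 = 215
h_4 = 215·215 + 87·1 + 77·0 = 232
h_5 = 215·232 + 87·215 + 77·1 = 54
h_6 = 215·54 + 87·232 + 77·215 = 221
h_7 = 215·221 + 87·54 + 77·232 = 189
h_8 = 215·189 + 87·221 + 77·54 = 20
Continuing the recurrence:
  h_9 = 128;  h_10 = 37;  h_11 = 151;  h_12 = 228;  h_13 = 238;  h_14 = 201
  h_15 = 69;  h_16 = 216;  h_17 = 80;  h_18 = 89;  h_19 = 231;  h_20 = 80
  h_21 = 118;  h_22 = 197;  h_23 = 157;  h_24 = 76;  h_25 = 112;  h_26 = 29
  h_27 = 71;  h_28 = 44;  h_29 = 206;  h_30 = 81;  h_31 = 69;  h_32 = 112
  h_33 = 224;  h_34 = 241;  h_35 = 55;  h_36 = 120;  h_37 = 246;  h_38 = 237
  h_39 = 189;  h_40 = 68;  h_41 = 160;  h_42 = 85;  h_43 = 55;  h_44 = 52
  h_45 = 238;  h_46 = 25;  h_47 = 133;  h_48 = 200;  h_49 = 176;  h_50 = 201
  h_51 = 199;  h_52 = 96;  h_53 = 182;  h_54 = 85;  h_55 = 29;  h_56 = 252
  h_57 = 16;  h_58 = 205;  h_59 = 103;  h_60 = 252;  h_61 = 78;  h_62 = 33
  h_63 = 5;  h_64 = 224;  h_65 = 192;  h_66 = 225;  h_67 = 151;  h_68 = 8
  h_69 = 182;  h_70 = 253;  h_71 = 189;  h_72 = 116;  h_73 = 192;  h_74 = 133
  h_75 = 215;  h_76 = 132;  h_77 = 238;  h_78 = 105;  h_79 = 197;  h_80 = 184
  h_81 = 16;  h_82 = 57;  h_83 = 167;  h_84 = 112;  h_85 = 246;  h_86 = 229
  h_87 = 157;  h_88 = 172;  h_89 = 176;  h_90 = 125;  h_91 = 135;  h_92 = 204
  h_93 = 206;  h_94 = 241;  h_95 = 197;  h_96 = 80;  h_97 = 160;  h_98 = 209
  h_99 = 247;  h_100 = 152;  h_101 = 118;  h_102 = 13;  h_103 = 189;  h_104 = 164
  h_105 = 224;  h_106 = 181;  h_107 = 119;  h_108 = 212;  h_109 = 238;  h_110 = 185
  h_111 = 5;  h_112 = 168;  h_113 = 112;  h_114 = 169;  h_115 = 135;  h_116 = 128
  h_117 = 54;  h_118 = 117;  h_119 = 29;  h_120 = 92;  h_121 = 80;  h_122 = 45
  h_123 = 167;  h_124 = 156;  h_125 = 78;  h_126 = 193;  h_127 = 133;  h_128 = 192
  h_129 = 128;  h_130 = 193;  h_131 = 87;  h_132 = 40;  h_133 = 54;  h_134 = 29
  h_135 = 189;  h_136 = 212;  h_137 = 0;  h_138 = 229;  h_139 = 23;  h_140 = 36
  h_141 = 238;  h_142 = 9;  h_143 = 69;  h_144 = 152;  h_145 = 208;  h_146 = 25
  h_147 = 103;  h_148 = 144;  h_149 = 118;  h_150 = 5;  h_151 = 157;  h_152 = 12
  h_153 = 240;  h_154 = 221;  h_155 = 199;  h_156 = 108;  h_157 = 206;  h_158 = 145
  h_159 = 69;  h_160 = 48;  h_161 = 96;  h_162 = 177;  h_163 = 183;  h_164 = 184
  h_165 = 246;  h_166 = 45;  h_167 = 189;  h_168 = 4;  h_169 = 32;  h_170 = 21
  h_171 = 183;  h_172 = 116;  h_173 = 238;  h_174 = 89;  h_175 = 133;  h_176 = 136
  h_177 = 48;  h_178 = 137;  h_179 = 71;  h_180 = 160;  h_181 = 182;  h_182 = 149
  h_183 = 29;  h_184 = 188;  h_185 = 144;  h_186 = 141;  h_187 = 231;  h_188 = 60
  h_189 = 78;  h_190 = 97;  h_191 = 5;  h_192 = 160;  h_193 = 64;  h_194 = 161
  h_195 = 23;  h_196 = 72;  h_197 = 182;  h_198 = 61;  h_199 = 189;  h_200 = 52
  h_201 = 64;  h_202 = 69;  h_203 = 87;  h_204 = 196;  h_205 = 238;  h_206 = 169
  h_207 = 197;  h_208 = 120;  h_209 = 144;  h_210 = 249;  h_211 = 39;  h_212 = 176
  h_213 = 246;  h_214 = 37;  h_215 = 157;  h_216 = 108;  h_217 = 48;  h_218 = 61
  h_219 = 7;  h_220 = 12;  h_221 = 206;  h_222 = 49;  h_223 = 197;  h_224 = 16
  h_225 = 32;  h_226 = 145;  h_227 = 119;  h_228 = 216;  h_229 = 118;  h_230 = 77
  h_231 = 189;  h_232 = 100;  h_233 = 96;  h_234 = 117;  h_235 = 247;  h_236 = 20
  h_237 = 238;  h_238 = 249;  h_239 = 5;  h_240 = 104;  h_241 = 240;  h_242 = 105
h_243 = 215·105 + 87·240 + 77·104 = 7
h_244 = 215·7 + 87·105 + 77·240 = 192

192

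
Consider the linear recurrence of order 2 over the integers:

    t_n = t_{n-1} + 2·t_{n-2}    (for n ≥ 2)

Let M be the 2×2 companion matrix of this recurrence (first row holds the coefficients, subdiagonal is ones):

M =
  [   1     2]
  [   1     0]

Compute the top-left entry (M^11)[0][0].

(M^11)[0][0] is the top entry after applying M 11 times to the unit state (1, 0). Equivalently it is h_{12} for the auxiliary sequence (h_n) obeying the same recurrence with h_1 = 1 and h_i = 0 for 0 ≤ i < 1:
h_2 = 1·1 + 2·0 = 1
h_3 = 1·1 + 2·1 = 3
h_4 = 1·3 + 2·1 = 5
h_5 = 1·5 + 2·3 = 11
h_6 = 1·11 + 2·5 = 21
h_7 = 1·21 + 2·11 = 43
h_8 = 1·43 + 2·21 = 85
h_9 = 1·85 + 2·43 = 171
h_10 = 1·171 + 2·85 = 341
h_11 = 1·341 + 2·171 = 683
h_12 = 1·683 + 2·341 = 1365

1365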